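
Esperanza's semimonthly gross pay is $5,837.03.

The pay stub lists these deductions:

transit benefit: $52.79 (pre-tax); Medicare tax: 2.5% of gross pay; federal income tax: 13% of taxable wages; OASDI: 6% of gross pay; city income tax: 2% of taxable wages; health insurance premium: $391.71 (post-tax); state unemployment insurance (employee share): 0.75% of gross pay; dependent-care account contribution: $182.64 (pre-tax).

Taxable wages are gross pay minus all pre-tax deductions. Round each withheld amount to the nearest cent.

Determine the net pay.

Transit benefit: $52.79
Dependent-care account contribution: $182.64
Pre-tax total = $52.79 + $182.64 = $235.43
Taxable wages = $5,837.03 − $235.43 = $5,601.60
Federal income tax: $5,601.60 × 0.13 = $728.21
City income tax: $5,601.60 × 0.02 = $112.03
State unemployment insurance (employee share): $5,837.03 × 0.0075 = $43.78
OASDI: $5,837.03 × 0.06 = $350.22
Medicare tax: $5,837.03 × 0.025 = $145.93
Health insurance premium: $391.71
Total deductions = $52.79 + $182.64 + $728.21 + $112.03 + $43.78 + $350.22 + $145.93 + $391.71 = $2,007.31
Net pay = $5,837.03 − $2,007.31 = $3,829.72

$3,829.72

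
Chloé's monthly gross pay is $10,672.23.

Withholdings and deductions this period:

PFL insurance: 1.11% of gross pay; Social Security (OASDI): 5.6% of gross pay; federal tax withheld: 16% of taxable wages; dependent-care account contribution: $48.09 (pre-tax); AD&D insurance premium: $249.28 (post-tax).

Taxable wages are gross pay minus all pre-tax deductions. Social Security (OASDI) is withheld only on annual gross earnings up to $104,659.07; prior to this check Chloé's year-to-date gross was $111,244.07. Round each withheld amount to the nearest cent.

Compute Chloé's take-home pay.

$8,556.54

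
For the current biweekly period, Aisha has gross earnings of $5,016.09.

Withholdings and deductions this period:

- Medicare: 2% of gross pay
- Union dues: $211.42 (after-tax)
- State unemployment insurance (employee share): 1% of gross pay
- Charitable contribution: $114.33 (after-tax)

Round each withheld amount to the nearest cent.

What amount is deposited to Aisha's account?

Medicare: $5,016.09 × 0.02 = $100.32
State unemployment insurance (employee share): $5,016.09 × 0.01 = $50.16
Union dues: $211.42
Charitable contribution: $114.33
Total deductions = $100.32 + $50.16 + $211.42 + $114.33 = $476.23
Net pay = $5,016.09 − $476.23 = $4,539.86

$4,539.86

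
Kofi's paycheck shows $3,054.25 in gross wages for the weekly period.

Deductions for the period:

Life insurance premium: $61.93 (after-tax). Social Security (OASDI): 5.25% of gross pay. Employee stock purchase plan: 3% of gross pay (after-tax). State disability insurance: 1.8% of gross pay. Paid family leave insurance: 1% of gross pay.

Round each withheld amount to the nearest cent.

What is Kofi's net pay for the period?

State disability insurance: $3,054.25 × 0.018 = $54.98
Paid family leave insurance: $3,054.25 × 0.01 = $30.54
Social Security (OASDI): $3,054.25 × 0.0525 = $160.35
Employee stock purchase plan: $3,054.25 × 0.03 = $91.63
Life insurance premium: $61.93
Total deductions = $54.98 + $30.54 + $160.35 + $91.63 + $61.93 = $399.43
Net pay = $3,054.25 − $399.43 = $2,654.82

$2,654.82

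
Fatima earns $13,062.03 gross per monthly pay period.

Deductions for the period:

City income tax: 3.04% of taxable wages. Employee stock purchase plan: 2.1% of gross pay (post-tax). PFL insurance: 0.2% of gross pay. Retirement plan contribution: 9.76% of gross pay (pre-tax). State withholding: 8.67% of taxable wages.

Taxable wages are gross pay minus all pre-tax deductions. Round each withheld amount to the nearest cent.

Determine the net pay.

Retirement plan contribution: $13,062.03 × 0.0976 = $1,274.85
Taxable wages = $13,062.03 − $1,274.85 = $11,787.18
State withholding: $11,787.18 × 0.0867 = $1,021.95
City income tax: $11,787.18 × 0.0304 = $358.33
PFL insurance: $13,062.03 × 0.002 = $26.12
Employee stock purchase plan: $13,062.03 × 0.021 = $274.30
Total deductions = $1,274.85 + $1,021.95 + $358.33 + $26.12 + $274.30 = $2,955.55
Net pay = $13,062.03 − $2,955.55 = $10,106.48

$10,106.48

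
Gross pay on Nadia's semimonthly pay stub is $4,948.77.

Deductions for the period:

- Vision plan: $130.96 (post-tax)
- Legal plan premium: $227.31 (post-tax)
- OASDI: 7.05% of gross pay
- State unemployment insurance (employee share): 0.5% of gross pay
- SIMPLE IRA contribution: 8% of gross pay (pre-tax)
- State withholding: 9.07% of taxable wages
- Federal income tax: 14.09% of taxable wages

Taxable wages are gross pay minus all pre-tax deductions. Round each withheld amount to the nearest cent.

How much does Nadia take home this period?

$2,766.52

SIMPLE IRA contribution: $4,948.77 × 0.08 = $395.90
Taxable wages = $4,948.77 − $395.90 = $4,552.87
Federal income tax: $4,552.87 × 0.1409 = $641.50
State withholding: $4,552.87 × 0.0907 = $412.95
State unemployment insurance (employee share): $4,948.77 × 0.005 = $24.74
OASDI: $4,948.77 × 0.0705 = $348.89
Legal plan premium: $227.31
Vision plan: $130.96
Total deductions = $395.90 + $641.50 + $412.95 + $24.74 + $348.89 + $227.31 + $130.96 = $2,182.25
Net pay = $4,948.77 − $2,182.25 = $2,766.52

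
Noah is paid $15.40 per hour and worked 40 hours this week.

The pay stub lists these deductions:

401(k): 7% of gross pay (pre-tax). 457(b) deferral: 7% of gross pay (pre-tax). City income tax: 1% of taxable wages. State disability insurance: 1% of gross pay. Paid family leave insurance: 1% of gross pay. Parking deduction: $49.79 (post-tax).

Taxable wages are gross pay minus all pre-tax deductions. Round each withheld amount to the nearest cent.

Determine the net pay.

$462.35

Gross pay: 40 × $15.40 = $616.00
401(k): $616.00 × 0.07 = $43.12
457(b) deferral: $616.00 × 0.07 = $43.12
Pre-tax total = $43.12 + $43.12 = $86.24
Taxable wages = $616.00 − $86.24 = $529.76
City income tax: $529.76 × 0.01 = $5.30
Paid family leave insurance: $616.00 × 0.01 = $6.16
State disability insurance: $616.00 × 0.01 = $6.16
Parking deduction: $49.79
Total deductions = $43.12 + $43.12 + $5.30 + $6.16 + $6.16 + $49.79 = $153.65
Net pay = $616.00 − $153.65 = $462.35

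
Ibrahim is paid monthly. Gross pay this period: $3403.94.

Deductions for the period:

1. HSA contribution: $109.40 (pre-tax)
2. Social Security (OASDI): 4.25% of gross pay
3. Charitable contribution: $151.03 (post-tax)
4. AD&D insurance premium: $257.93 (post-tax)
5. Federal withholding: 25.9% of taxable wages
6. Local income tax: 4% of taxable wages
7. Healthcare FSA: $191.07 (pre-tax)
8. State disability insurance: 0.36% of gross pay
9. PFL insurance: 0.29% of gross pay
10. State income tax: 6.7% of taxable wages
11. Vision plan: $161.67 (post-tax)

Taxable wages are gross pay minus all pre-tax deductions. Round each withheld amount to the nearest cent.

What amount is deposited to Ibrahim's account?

$1230.18

HSA contribution: $109.40
Healthcare FSA: $191.07
Pre-tax total = $109.40 + $191.07 = $300.47
Taxable wages = $3403.94 − $300.47 = $3103.47
Local income tax: $3103.47 × 0.04 = $124.14
Federal withholding: $3103.47 × 0.259 = $803.80
State income tax: $3103.47 × 0.067 = $207.93
Social Security (OASDI): $3403.94 × 0.0425 = $144.67
PFL insurance: $3403.94 × 0.0029 = $9.87
State disability insurance: $3403.94 × 0.0036 = $12.25
AD&D insurance premium: $257.93
Charitable contribution: $151.03
Vision plan: $161.67
Total deductions = $109.40 + $191.07 + $124.14 + $803.80 + $207.93 + $144.67 + $9.87 + $12.25 + $257.93 + $151.03 + $161.67 = $2173.76
Net pay = $3403.94 − $2173.76 = $1230.18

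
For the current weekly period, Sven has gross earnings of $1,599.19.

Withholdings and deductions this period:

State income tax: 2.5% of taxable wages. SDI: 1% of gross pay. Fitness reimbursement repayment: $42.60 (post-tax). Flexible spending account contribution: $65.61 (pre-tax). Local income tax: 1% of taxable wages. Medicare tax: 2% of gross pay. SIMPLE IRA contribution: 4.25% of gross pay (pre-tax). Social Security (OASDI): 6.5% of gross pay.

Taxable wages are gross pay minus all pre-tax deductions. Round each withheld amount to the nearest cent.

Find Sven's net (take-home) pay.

$1,219.79

Flexible spending account contribution: $65.61
SIMPLE IRA contribution: $1,599.19 × 0.0425 = $67.97
Pre-tax total = $65.61 + $67.97 = $133.58
Taxable wages = $1,599.19 − $133.58 = $1,465.61
Local income tax: $1,465.61 × 0.01 = $14.66
State income tax: $1,465.61 × 0.025 = $36.64
Social Security (OASDI): $1,599.19 × 0.065 = $103.95
SDI: $1,599.19 × 0.01 = $15.99
Medicare tax: $1,599.19 × 0.02 = $31.98
Fitness reimbursement repayment: $42.60
Total deductions = $65.61 + $67.97 + $14.66 + $36.64 + $103.95 + $15.99 + $31.98 + $42.60 = $379.40
Net pay = $1,599.19 − $379.40 = $1,219.79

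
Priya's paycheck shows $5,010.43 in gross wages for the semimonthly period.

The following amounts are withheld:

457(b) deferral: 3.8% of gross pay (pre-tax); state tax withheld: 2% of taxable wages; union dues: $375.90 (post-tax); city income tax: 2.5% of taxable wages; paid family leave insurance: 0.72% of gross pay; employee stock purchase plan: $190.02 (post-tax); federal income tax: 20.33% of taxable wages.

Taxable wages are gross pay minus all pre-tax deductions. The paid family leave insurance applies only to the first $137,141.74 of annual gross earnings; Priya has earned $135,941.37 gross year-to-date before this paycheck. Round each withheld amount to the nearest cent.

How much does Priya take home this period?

$3,048.66

457(b) deferral: $5,010.43 × 0.038 = $190.40
Taxable wages = $5,010.43 − $190.40 = $4,820.03
Federal income tax: $4,820.03 × 0.2033 = $979.91
State tax withheld: $4,820.03 × 0.02 = $96.40
City income tax: $4,820.03 × 0.025 = $120.50
Paid family leave insurance: only $137,141.74 − $135,941.37 = $1,200.37 of this check is subject → $1,200.37 × 0.0072 = $8.64
Employee stock purchase plan: $190.02
Union dues: $375.90
Total deductions = $190.40 + $979.91 + $96.40 + $120.50 + $8.64 + $190.02 + $375.90 = $1,961.77
Net pay = $5,010.43 − $1,961.77 = $3,048.66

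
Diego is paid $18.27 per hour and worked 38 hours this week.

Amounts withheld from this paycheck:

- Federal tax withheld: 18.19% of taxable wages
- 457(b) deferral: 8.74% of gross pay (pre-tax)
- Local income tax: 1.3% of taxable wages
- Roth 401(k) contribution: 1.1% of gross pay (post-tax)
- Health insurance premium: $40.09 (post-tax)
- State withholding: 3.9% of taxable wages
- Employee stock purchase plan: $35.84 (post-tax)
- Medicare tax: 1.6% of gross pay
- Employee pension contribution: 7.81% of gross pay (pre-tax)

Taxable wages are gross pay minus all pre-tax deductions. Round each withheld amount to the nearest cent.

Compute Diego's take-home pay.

Gross pay: 38 × $18.27 = $694.26
457(b) deferral: $694.26 × 0.0874 = $60.68
Employee pension contribution: $694.26 × 0.0781 = $54.22
Pre-tax total = $60.68 + $54.22 = $114.90
Taxable wages = $694.26 − $114.90 = $579.36
Local income tax: $579.36 × 0.013 = $7.53
State withholding: $579.36 × 0.039 = $22.60
Federal tax withheld: $579.36 × 0.1819 = $105.39
Medicare tax: $694.26 × 0.016 = $11.11
Employee stock purchase plan: $35.84
Roth 401(k) contribution: $694.26 × 0.011 = $7.64
Health insurance premium: $40.09
Total deductions = $60.68 + $54.22 + $7.53 + $22.60 + $105.39 + $11.11 + $35.84 + $7.64 + $40.09 = $345.10
Net pay = $694.26 − $345.10 = $349.16

$349.16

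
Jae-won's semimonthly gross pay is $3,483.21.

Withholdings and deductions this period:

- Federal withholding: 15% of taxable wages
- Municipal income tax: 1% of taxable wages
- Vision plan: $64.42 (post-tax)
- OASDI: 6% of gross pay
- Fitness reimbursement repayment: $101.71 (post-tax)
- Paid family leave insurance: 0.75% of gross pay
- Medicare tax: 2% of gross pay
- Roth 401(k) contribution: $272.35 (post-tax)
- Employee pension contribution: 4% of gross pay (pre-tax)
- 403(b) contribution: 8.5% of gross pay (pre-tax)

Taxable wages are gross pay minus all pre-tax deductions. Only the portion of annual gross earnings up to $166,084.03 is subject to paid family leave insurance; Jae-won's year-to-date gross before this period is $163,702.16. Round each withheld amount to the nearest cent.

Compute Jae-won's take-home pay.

Employee pension contribution: $3,483.21 × 0.04 = $139.33
403(b) contribution: $3,483.21 × 0.085 = $296.07
Pre-tax total = $139.33 + $296.07 = $435.40
Taxable wages = $3,483.21 − $435.40 = $3,047.81
Federal withholding: $3,047.81 × 0.15 = $457.17
Municipal income tax: $3,047.81 × 0.01 = $30.48
Paid family leave insurance: only $166,084.03 − $163,702.16 = $2,381.87 of this check is subject → $2,381.87 × 0.0075 = $17.86
Medicare tax: $3,483.21 × 0.02 = $69.66
OASDI: $3,483.21 × 0.06 = $208.99
Roth 401(k) contribution: $272.35
Fitness reimbursement repayment: $101.71
Vision plan: $64.42
Total deductions = $139.33 + $296.07 + $457.17 + $30.48 + $17.86 + $69.66 + $208.99 + $272.35 + $101.71 + $64.42 = $1,658.04
Net pay = $3,483.21 − $1,658.04 = $1,825.17

$1,825.17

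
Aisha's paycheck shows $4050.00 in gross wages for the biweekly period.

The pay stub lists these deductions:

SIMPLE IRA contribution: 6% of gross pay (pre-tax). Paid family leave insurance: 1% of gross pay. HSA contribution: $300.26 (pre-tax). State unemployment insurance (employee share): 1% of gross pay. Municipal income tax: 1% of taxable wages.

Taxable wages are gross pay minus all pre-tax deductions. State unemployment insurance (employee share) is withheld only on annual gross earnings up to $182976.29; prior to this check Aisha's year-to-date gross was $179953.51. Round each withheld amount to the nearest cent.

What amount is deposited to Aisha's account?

HSA contribution: $300.26
SIMPLE IRA contribution: $4050.00 × 0.06 = $243.00
Pre-tax total = $300.26 + $243.00 = $543.26
Taxable wages = $4050.00 − $543.26 = $3506.74
Municipal income tax: $3506.74 × 0.01 = $35.07
Paid family leave insurance: $4050.00 × 0.01 = $40.50
State unemployment insurance (employee share): only $182976.29 − $179953.51 = $3022.78 of this check is subject → $3022.78 × 0.01 = $30.23
Total deductions = $300.26 + $243.00 + $35.07 + $40.50 + $30.23 = $649.06
Net pay = $4050.00 − $649.06 = $3400.94

$3400.94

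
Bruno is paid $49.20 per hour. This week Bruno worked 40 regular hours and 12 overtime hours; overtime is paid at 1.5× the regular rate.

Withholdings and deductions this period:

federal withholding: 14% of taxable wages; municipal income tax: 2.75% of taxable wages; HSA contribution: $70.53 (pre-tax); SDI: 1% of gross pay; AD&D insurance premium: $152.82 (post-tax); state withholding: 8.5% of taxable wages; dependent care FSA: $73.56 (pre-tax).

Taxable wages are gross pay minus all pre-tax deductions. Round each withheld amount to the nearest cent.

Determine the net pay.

$1844.00

Regular pay: 40 × $49.20 = $1968.00
Overtime pay: 12 × $49.20 × 1.5 = $885.60
Gross pay = $1968.00 + $885.60 = $2853.60
HSA contribution: $70.53
Dependent care FSA: $73.56
Pre-tax total = $70.53 + $73.56 = $144.09
Taxable wages = $2853.60 − $144.09 = $2709.51
Federal withholding: $2709.51 × 0.14 = $379.33
Municipal income tax: $2709.51 × 0.0275 = $74.51
State withholding: $2709.51 × 0.085 = $230.31
SDI: $2853.60 × 0.01 = $28.54
AD&D insurance premium: $152.82
Total deductions = $70.53 + $73.56 + $379.33 + $74.51 + $230.31 + $28.54 + $152.82 = $1009.60
Net pay = $2853.60 − $1009.60 = $1844.00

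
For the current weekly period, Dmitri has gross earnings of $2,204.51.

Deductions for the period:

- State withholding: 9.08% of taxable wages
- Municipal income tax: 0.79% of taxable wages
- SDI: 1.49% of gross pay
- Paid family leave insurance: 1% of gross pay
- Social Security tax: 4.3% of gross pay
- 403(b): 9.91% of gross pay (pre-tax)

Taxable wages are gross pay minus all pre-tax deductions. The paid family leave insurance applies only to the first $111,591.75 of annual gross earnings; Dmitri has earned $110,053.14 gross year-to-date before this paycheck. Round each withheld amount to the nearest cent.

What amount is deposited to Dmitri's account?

$1,646.99

403(b): $2,204.51 × 0.0991 = $218.47
Taxable wages = $2,204.51 − $218.47 = $1,986.04
State withholding: $1,986.04 × 0.0908 = $180.33
Municipal income tax: $1,986.04 × 0.0079 = $15.69
Paid family leave insurance: only $111,591.75 − $110,053.14 = $1,538.61 of this check is subject → $1,538.61 × 0.01 = $15.39
Social Security tax: $2,204.51 × 0.043 = $94.79
SDI: $2,204.51 × 0.0149 = $32.85
Total deductions = $218.47 + $180.33 + $15.69 + $15.39 + $94.79 + $32.85 = $557.52
Net pay = $2,204.51 − $557.52 = $1,646.99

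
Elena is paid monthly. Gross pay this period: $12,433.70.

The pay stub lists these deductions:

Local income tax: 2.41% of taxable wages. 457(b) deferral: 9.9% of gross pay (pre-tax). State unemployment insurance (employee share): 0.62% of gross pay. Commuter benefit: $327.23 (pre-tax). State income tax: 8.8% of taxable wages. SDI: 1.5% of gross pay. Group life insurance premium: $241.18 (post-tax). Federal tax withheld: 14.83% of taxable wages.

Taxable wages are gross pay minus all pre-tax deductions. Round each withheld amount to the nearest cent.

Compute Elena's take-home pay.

457(b) deferral: $12,433.70 × 0.099 = $1,230.94
Commuter benefit: $327.23
Pre-tax total = $1,230.94 + $327.23 = $1,558.17
Taxable wages = $12,433.70 − $1,558.17 = $10,875.53
State income tax: $10,875.53 × 0.088 = $957.05
Local income tax: $10,875.53 × 0.0241 = $262.10
Federal tax withheld: $10,875.53 × 0.1483 = $1,612.84
State unemployment insurance (employee share): $12,433.70 × 0.0062 = $77.09
SDI: $12,433.70 × 0.015 = $186.51
Group life insurance premium: $241.18
Total deductions = $1,230.94 + $327.23 + $957.05 + $262.10 + $1,612.84 + $77.09 + $186.51 + $241.18 = $4,894.94
Net pay = $12,433.70 − $4,894.94 = $7,538.76

$7,538.76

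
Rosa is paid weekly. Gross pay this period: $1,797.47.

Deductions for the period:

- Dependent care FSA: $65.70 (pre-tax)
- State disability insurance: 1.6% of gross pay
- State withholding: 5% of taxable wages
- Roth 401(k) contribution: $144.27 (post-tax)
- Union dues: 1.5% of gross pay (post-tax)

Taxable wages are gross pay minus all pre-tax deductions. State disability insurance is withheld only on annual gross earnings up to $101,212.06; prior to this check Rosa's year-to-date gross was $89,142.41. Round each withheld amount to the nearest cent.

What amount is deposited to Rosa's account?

$1,445.19

Dependent care FSA: $65.70
Taxable wages = $1,797.47 − $65.70 = $1,731.77
State withholding: $1,731.77 × 0.05 = $86.59
State disability insurance: cap not yet reached, full $1,797.47 is subject → $1,797.47 × 0.016 = $28.76
Union dues: $1,797.47 × 0.015 = $26.96
Roth 401(k) contribution: $144.27
Total deductions = $65.70 + $86.59 + $28.76 + $26.96 + $144.27 = $352.28
Net pay = $1,797.47 − $352.28 = $1,445.19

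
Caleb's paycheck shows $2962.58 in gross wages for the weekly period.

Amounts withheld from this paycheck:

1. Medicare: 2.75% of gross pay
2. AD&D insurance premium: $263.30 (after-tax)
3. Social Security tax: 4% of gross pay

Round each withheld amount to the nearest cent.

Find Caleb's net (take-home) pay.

$2499.31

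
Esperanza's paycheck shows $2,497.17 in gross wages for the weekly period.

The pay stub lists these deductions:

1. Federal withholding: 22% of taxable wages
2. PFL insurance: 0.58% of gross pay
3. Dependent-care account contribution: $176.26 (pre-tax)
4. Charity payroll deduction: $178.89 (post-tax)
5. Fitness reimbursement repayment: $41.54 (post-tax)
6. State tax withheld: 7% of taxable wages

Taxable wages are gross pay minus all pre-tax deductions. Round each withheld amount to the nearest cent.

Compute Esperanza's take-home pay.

Dependent-care account contribution: $176.26
Taxable wages = $2,497.17 − $176.26 = $2,320.91
Federal withholding: $2,320.91 × 0.22 = $510.60
State tax withheld: $2,320.91 × 0.07 = $162.46
PFL insurance: $2,497.17 × 0.0058 = $14.48
Charity payroll deduction: $178.89
Fitness reimbursement repayment: $41.54
Total deductions = $176.26 + $510.60 + $162.46 + $14.48 + $178.89 + $41.54 = $1,084.23
Net pay = $2,497.17 − $1,084.23 = $1,412.94

$1,412.94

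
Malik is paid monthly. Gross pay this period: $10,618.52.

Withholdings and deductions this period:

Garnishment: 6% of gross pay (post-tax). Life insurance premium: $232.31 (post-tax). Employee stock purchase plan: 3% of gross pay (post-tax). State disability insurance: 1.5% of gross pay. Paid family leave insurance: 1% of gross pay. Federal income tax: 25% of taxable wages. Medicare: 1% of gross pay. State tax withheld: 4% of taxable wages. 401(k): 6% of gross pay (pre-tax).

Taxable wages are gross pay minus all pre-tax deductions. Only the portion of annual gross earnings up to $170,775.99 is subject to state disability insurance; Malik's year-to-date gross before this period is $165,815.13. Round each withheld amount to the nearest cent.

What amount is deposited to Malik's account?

401(k): $10,618.52 × 0.06 = $637.11
Taxable wages = $10,618.52 − $637.11 = $9,981.41
State tax withheld: $9,981.41 × 0.04 = $399.26
Federal income tax: $9,981.41 × 0.25 = $2,495.35
State disability insurance: only $170,775.99 − $165,815.13 = $4,960.86 of this check is subject → $4,960.86 × 0.015 = $74.41
Medicare: $10,618.52 × 0.01 = $106.19
Paid family leave insurance: $10,618.52 × 0.01 = $106.19
Garnishment: $10,618.52 × 0.06 = $637.11
Life insurance premium: $232.31
Employee stock purchase plan: $10,618.52 × 0.03 = $318.56
Total deductions = $637.11 + $399.26 + $2,495.35 + $74.41 + $106.19 + $106.19 + $637.11 + $232.31 + $318.56 = $5,006.49
Net pay = $10,618.52 − $5,006.49 = $5,612.03

$5,612.03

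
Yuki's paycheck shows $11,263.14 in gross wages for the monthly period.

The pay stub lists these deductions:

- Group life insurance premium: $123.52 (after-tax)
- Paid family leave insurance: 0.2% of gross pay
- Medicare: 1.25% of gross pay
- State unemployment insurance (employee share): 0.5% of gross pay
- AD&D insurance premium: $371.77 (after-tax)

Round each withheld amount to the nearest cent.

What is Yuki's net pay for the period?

$10,548.21

Paid family leave insurance: $11,263.14 × 0.002 = $22.53
Medicare: $11,263.14 × 0.0125 = $140.79
State unemployment insurance (employee share): $11,263.14 × 0.005 = $56.32
Group life insurance premium: $123.52
AD&D insurance premium: $371.77
Total deductions = $22.53 + $140.79 + $56.32 + $123.52 + $371.77 = $714.93
Net pay = $11,263.14 − $714.93 = $10,548.21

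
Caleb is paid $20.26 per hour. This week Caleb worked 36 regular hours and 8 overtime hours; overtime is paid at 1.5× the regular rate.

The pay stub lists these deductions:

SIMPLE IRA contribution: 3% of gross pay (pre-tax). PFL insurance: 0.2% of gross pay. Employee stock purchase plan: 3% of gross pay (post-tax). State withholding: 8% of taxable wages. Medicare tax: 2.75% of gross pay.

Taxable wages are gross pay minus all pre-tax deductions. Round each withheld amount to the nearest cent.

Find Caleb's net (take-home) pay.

$810.00

Regular pay: 36 × $20.26 = $729.36
Overtime pay: 8 × $20.26 × 1.5 = $243.12
Gross pay = $729.36 + $243.12 = $972.48
SIMPLE IRA contribution: $972.48 × 0.03 = $29.17
Taxable wages = $972.48 − $29.17 = $943.31
State withholding: $943.31 × 0.08 = $75.46
PFL insurance: $972.48 × 0.002 = $1.94
Medicare tax: $972.48 × 0.0275 = $26.74
Employee stock purchase plan: $972.48 × 0.03 = $29.17
Total deductions = $29.17 + $75.46 + $1.94 + $26.74 + $29.17 = $162.48
Net pay = $972.48 − $162.48 = $810.00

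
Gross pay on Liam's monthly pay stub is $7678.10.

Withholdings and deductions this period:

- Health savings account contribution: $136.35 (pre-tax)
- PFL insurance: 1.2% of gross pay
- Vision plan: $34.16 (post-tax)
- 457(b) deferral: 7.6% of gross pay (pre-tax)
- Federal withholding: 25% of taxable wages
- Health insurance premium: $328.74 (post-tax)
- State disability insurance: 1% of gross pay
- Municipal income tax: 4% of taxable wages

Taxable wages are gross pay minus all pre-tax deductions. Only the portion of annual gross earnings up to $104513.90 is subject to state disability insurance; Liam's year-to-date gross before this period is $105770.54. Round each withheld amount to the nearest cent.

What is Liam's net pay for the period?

457(b) deferral: $7678.10 × 0.076 = $583.54
Health savings account contribution: $136.35
Pre-tax total = $583.54 + $136.35 = $719.89
Taxable wages = $7678.10 − $719.89 = $6958.21
Municipal income tax: $6958.21 × 0.04 = $278.33
Federal withholding: $6958.21 × 0.25 = $1739.55
PFL insurance: $7678.10 × 0.012 = $92.14
State disability insurance: annual cap $104513.90 already reached (YTD $105770.54), so $0.00
Vision plan: $34.16
Health insurance premium: $328.74
Total deductions = $583.54 + $136.35 + $278.33 + $1739.55 + $92.14 + $0.00 + $34.16 + $328.74 = $3192.81
Net pay = $7678.10 − $3192.81 = $4485.29

$4485.29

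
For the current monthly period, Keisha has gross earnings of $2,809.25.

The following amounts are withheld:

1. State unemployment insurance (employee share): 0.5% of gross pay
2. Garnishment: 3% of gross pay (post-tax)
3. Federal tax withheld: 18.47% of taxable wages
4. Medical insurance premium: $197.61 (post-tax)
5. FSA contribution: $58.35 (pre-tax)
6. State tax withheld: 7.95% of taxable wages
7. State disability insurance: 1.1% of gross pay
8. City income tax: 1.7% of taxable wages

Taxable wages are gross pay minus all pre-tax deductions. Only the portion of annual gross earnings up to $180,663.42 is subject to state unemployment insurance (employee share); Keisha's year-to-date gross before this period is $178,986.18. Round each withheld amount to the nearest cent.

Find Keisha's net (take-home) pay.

$1,656.16

FSA contribution: $58.35
Taxable wages = $2,809.25 − $58.35 = $2,750.90
State tax withheld: $2,750.90 × 0.0795 = $218.70
Federal tax withheld: $2,750.90 × 0.1847 = $508.09
City income tax: $2,750.90 × 0.017 = $46.77
State disability insurance: $2,809.25 × 0.011 = $30.90
State unemployment insurance (employee share): only $180,663.42 − $178,986.18 = $1,677.24 of this check is subject → $1,677.24 × 0.005 = $8.39
Garnishment: $2,809.25 × 0.03 = $84.28
Medical insurance premium: $197.61
Total deductions = $58.35 + $218.70 + $508.09 + $46.77 + $30.90 + $8.39 + $84.28 + $197.61 = $1,153.09
Net pay = $2,809.25 − $1,153.09 = $1,656.16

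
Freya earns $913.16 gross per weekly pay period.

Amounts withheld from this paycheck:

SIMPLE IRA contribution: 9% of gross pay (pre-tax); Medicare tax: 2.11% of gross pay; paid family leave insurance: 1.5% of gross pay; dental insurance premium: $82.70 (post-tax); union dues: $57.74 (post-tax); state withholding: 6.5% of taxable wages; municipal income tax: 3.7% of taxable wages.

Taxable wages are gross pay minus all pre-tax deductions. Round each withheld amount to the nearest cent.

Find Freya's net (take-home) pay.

SIMPLE IRA contribution: $913.16 × 0.09 = $82.18
Taxable wages = $913.16 − $82.18 = $830.98
State withholding: $830.98 × 0.065 = $54.01
Municipal income tax: $830.98 × 0.037 = $30.75
Medicare tax: $913.16 × 0.0211 = $19.27
Paid family leave insurance: $913.16 × 0.015 = $13.70
Dental insurance premium: $82.70
Union dues: $57.74
Total deductions = $82.18 + $54.01 + $30.75 + $19.27 + $13.70 + $82.70 + $57.74 = $340.35
Net pay = $913.16 − $340.35 = $572.81

$572.81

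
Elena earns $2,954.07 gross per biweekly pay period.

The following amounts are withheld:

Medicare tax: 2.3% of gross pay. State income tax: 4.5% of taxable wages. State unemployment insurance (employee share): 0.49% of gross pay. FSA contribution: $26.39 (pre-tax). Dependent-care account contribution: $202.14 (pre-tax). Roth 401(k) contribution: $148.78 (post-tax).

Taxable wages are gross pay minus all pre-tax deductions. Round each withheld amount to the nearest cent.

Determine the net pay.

$2,371.70

Dependent-care account contribution: $202.14
FSA contribution: $26.39
Pre-tax total = $202.14 + $26.39 = $228.53
Taxable wages = $2,954.07 − $228.53 = $2,725.54
State income tax: $2,725.54 × 0.045 = $122.65
Medicare tax: $2,954.07 × 0.023 = $67.94
State unemployment insurance (employee share): $2,954.07 × 0.0049 = $14.47
Roth 401(k) contribution: $148.78
Total deductions = $202.14 + $26.39 + $122.65 + $67.94 + $14.47 + $148.78 = $582.37
Net pay = $2,954.07 − $582.37 = $2,371.70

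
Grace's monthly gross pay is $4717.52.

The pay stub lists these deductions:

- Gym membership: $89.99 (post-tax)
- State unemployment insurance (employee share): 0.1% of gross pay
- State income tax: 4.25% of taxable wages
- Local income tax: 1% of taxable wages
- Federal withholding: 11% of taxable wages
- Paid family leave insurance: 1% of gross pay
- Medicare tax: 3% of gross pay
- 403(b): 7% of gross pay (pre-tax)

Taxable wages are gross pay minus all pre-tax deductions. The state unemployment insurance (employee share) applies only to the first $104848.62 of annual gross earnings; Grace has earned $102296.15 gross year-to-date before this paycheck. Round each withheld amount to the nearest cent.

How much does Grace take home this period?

403(b): $4717.52 × 0.07 = $330.23
Taxable wages = $4717.52 − $330.23 = $4387.29
Local income tax: $4387.29 × 0.01 = $43.87
State income tax: $4387.29 × 0.0425 = $186.46
Federal withholding: $4387.29 × 0.11 = $482.60
Paid family leave insurance: $4717.52 × 0.01 = $47.18
Medicare tax: $4717.52 × 0.03 = $141.53
State unemployment insurance (employee share): only $104848.62 − $102296.15 = $2552.47 of this check is subject → $2552.47 × 0.001 = $2.55
Gym membership: $89.99
Total deductions = $330.23 + $43.87 + $186.46 + $482.60 + $47.18 + $141.53 + $2.55 + $89.99 = $1324.41
Net pay = $4717.52 − $1324.41 = $3393.11

$3393.11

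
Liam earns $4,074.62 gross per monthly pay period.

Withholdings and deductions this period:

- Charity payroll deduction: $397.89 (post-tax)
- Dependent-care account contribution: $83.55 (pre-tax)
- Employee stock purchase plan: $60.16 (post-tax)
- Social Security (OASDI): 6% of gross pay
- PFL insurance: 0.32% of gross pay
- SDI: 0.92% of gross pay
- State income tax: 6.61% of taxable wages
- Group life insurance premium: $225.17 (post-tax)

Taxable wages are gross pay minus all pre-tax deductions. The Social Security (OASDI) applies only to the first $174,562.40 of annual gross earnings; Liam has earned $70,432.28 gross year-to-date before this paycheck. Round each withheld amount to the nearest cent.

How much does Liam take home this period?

$2,749.03

Dependent-care account contribution: $83.55
Taxable wages = $4,074.62 − $83.55 = $3,991.07
State income tax: $3,991.07 × 0.0661 = $263.81
Social Security (OASDI): cap not yet reached, full $4,074.62 is subject → $4,074.62 × 0.06 = $244.48
PFL insurance: $4,074.62 × 0.0032 = $13.04
SDI: $4,074.62 × 0.0092 = $37.49
Group life insurance premium: $225.17
Employee stock purchase plan: $60.16
Charity payroll deduction: $397.89
Total deductions = $83.55 + $263.81 + $244.48 + $13.04 + $37.49 + $225.17 + $60.16 + $397.89 = $1,325.59
Net pay = $4,074.62 − $1,325.59 = $2,749.03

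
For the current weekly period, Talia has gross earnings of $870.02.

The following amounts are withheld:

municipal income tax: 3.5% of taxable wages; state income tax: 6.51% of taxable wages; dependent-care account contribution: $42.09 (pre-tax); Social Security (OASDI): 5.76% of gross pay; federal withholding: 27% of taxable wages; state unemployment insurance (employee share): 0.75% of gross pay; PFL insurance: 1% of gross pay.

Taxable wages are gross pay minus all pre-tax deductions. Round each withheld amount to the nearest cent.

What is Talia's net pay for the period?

$456.17

Dependent-care account contribution: $42.09
Taxable wages = $870.02 − $42.09 = $827.93
Municipal income tax: $827.93 × 0.035 = $28.98
State income tax: $827.93 × 0.0651 = $53.90
Federal withholding: $827.93 × 0.27 = $223.54
Social Security (OASDI): $870.02 × 0.0576 = $50.11
State unemployment insurance (employee share): $870.02 × 0.0075 = $6.53
PFL insurance: $870.02 × 0.01 = $8.70
Total deductions = $42.09 + $28.98 + $53.90 + $223.54 + $50.11 + $6.53 + $8.70 = $413.85
Net pay = $870.02 − $413.85 = $456.17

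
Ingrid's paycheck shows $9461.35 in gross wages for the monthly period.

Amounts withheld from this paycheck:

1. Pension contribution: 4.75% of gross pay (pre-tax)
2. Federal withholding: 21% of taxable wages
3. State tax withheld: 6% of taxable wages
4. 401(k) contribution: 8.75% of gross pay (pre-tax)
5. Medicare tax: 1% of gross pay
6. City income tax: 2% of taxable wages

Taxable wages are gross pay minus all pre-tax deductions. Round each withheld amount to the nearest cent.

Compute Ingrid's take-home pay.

Pension contribution: $9461.35 × 0.0475 = $449.41
401(k) contribution: $9461.35 × 0.0875 = $827.87
Pre-tax total = $449.41 + $827.87 = $1277.28
Taxable wages = $9461.35 − $1277.28 = $8184.07
State tax withheld: $8184.07 × 0.06 = $491.04
City income tax: $8184.07 × 0.02 = $163.68
Federal withholding: $8184.07 × 0.21 = $1718.65
Medicare tax: $9461.35 × 0.01 = $94.61
Total deductions = $449.41 + $827.87 + $491.04 + $163.68 + $1718.65 + $94.61 = $3745.26
Net pay = $9461.35 − $3745.26 = $5716.09

$5716.09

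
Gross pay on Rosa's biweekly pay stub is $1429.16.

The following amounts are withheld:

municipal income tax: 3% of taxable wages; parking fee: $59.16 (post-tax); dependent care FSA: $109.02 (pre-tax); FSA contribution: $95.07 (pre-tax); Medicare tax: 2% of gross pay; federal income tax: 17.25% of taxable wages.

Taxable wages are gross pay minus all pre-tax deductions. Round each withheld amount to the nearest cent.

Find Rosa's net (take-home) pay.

$889.26

FSA contribution: $95.07
Dependent care FSA: $109.02
Pre-tax total = $95.07 + $109.02 = $204.09
Taxable wages = $1429.16 − $204.09 = $1225.07
Municipal income tax: $1225.07 × 0.03 = $36.75
Federal income tax: $1225.07 × 0.1725 = $211.32
Medicare tax: $1429.16 × 0.02 = $28.58
Parking fee: $59.16
Total deductions = $95.07 + $109.02 + $36.75 + $211.32 + $28.58 + $59.16 = $539.90
Net pay = $1429.16 − $539.90 = $889.26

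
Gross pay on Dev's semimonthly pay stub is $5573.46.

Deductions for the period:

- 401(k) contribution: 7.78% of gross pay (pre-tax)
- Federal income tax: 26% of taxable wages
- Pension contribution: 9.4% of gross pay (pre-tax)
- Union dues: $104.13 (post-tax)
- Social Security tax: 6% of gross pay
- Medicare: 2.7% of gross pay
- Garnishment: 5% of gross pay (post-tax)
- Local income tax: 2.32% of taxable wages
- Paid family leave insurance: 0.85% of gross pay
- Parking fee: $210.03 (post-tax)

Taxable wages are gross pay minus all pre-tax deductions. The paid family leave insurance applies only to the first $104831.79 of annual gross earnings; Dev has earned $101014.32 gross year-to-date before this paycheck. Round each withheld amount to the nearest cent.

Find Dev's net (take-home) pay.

$2198.53

401(k) contribution: $5573.46 × 0.0778 = $433.62
Pension contribution: $5573.46 × 0.094 = $523.91
Pre-tax total = $433.62 + $523.91 = $957.53
Taxable wages = $5573.46 − $957.53 = $4615.93
Local income tax: $4615.93 × 0.0232 = $107.09
Federal income tax: $4615.93 × 0.26 = $1200.14
Medicare: $5573.46 × 0.027 = $150.48
Social Security tax: $5573.46 × 0.06 = $334.41
Paid family leave insurance: only $104831.79 − $101014.32 = $3817.47 of this check is subject → $3817.47 × 0.0085 = $32.45
Union dues: $104.13
Garnishment: $5573.46 × 0.05 = $278.67
Parking fee: $210.03
Total deductions = $433.62 + $523.91 + $107.09 + $1200.14 + $150.48 + $334.41 + $32.45 + $104.13 + $278.67 + $210.03 = $3374.93
Net pay = $5573.46 − $3374.93 = $2198.53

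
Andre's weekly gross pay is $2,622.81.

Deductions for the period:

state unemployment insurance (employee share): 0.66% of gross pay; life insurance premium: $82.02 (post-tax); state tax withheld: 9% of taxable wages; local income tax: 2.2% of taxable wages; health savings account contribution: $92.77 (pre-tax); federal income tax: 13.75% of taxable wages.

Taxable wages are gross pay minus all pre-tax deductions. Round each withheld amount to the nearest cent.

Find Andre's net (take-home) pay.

$1,799.47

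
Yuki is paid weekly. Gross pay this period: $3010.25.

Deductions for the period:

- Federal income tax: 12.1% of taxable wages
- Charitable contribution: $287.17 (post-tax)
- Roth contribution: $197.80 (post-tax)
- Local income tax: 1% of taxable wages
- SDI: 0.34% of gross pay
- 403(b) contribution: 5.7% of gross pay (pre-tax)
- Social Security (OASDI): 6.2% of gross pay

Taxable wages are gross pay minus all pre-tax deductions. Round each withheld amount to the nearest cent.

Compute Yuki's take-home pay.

403(b) contribution: $3010.25 × 0.057 = $171.58
Taxable wages = $3010.25 − $171.58 = $2838.67
Local income tax: $2838.67 × 0.01 = $28.39
Federal income tax: $2838.67 × 0.121 = $343.48
Social Security (OASDI): $3010.25 × 0.062 = $186.64
SDI: $3010.25 × 0.0034 = $10.23
Roth contribution: $197.80
Charitable contribution: $287.17
Total deductions = $171.58 + $28.39 + $343.48 + $186.64 + $10.23 + $197.80 + $287.17 = $1225.29
Net pay = $3010.25 − $1225.29 = $1784.96

$1784.96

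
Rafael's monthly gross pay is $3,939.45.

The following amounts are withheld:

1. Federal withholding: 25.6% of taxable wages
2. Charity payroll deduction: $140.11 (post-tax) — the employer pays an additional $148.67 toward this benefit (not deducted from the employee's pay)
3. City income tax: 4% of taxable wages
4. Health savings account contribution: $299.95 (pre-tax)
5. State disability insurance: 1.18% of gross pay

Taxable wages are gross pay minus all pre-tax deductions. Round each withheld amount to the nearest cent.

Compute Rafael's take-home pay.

$2,375.61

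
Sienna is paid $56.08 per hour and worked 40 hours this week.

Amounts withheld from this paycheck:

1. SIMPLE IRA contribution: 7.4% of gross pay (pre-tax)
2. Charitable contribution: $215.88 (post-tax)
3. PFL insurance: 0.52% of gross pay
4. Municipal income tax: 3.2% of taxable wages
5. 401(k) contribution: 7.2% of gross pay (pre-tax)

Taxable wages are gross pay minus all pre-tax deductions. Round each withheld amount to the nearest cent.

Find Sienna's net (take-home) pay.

$1,626.85

Gross pay: 40 × $56.08 = $2,243.20
401(k) contribution: $2,243.20 × 0.072 = $161.51
SIMPLE IRA contribution: $2,243.20 × 0.074 = $166.00
Pre-tax total = $161.51 + $166.00 = $327.51
Taxable wages = $2,243.20 − $327.51 = $1,915.69
Municipal income tax: $1,915.69 × 0.032 = $61.30
PFL insurance: $2,243.20 × 0.0052 = $11.66
Charitable contribution: $215.88
Total deductions = $161.51 + $166.00 + $61.30 + $11.66 + $215.88 = $616.35
Net pay = $2,243.20 − $616.35 = $1,626.85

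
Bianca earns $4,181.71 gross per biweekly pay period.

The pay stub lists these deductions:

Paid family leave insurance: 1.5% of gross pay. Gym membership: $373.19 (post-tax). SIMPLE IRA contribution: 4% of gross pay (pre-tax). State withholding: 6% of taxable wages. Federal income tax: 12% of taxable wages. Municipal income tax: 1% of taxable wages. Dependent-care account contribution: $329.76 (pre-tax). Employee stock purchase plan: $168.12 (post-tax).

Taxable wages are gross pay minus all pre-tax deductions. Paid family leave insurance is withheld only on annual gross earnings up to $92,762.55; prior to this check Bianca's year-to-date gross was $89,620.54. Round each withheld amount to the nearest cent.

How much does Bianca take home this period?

$2,396.15

Dependent-care account contribution: $329.76
SIMPLE IRA contribution: $4,181.71 × 0.04 = $167.27
Pre-tax total = $329.76 + $167.27 = $497.03
Taxable wages = $4,181.71 − $497.03 = $3,684.68
Federal income tax: $3,684.68 × 0.12 = $442.16
State withholding: $3,684.68 × 0.06 = $221.08
Municipal income tax: $3,684.68 × 0.01 = $36.85
Paid family leave insurance: only $92,762.55 − $89,620.54 = $3,142.01 of this check is subject → $3,142.01 × 0.015 = $47.13
Employee stock purchase plan: $168.12
Gym membership: $373.19
Total deductions = $329.76 + $167.27 + $442.16 + $221.08 + $36.85 + $47.13 + $168.12 + $373.19 = $1,785.56
Net pay = $4,181.71 − $1,785.56 = $2,396.15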